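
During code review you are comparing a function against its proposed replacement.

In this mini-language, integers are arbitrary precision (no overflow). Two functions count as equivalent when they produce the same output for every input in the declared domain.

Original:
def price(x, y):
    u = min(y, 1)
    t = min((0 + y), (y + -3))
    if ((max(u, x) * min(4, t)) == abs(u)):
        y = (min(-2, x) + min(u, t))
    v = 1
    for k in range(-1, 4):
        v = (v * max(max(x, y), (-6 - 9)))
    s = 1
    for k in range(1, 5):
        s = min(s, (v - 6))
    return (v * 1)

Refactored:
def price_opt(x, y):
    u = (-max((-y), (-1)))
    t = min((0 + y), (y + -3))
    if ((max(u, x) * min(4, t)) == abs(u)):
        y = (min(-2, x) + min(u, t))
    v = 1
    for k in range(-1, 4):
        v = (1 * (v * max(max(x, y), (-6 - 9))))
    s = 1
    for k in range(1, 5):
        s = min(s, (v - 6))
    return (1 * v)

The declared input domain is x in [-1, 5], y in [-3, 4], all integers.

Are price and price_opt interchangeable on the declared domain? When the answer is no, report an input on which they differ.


Changes here: min/max/abs usage differs, constant usage differs, arithmetic usage differs; the full 56-point sweep finds no disagreement.
verdict: equivalent


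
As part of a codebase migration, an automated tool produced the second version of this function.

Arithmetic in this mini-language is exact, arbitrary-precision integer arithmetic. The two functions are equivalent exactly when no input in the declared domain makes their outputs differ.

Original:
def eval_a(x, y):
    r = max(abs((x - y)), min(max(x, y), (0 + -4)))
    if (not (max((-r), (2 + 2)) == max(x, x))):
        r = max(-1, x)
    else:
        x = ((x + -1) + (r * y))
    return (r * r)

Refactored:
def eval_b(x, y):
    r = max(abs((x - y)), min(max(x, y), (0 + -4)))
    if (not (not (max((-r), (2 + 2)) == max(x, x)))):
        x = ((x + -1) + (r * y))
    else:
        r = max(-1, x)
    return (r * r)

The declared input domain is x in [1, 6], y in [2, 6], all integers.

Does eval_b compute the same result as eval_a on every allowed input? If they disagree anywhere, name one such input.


Reading the diff, among the changes: boolean connective usage differs.
Spot check at x=2, y=4 — eval_a: r becomes 2; next (not (max((-r), (2 + 2)) == max(x, x))) evaluates to true; next r becomes 2; next final value 4. eval_b: r becomes 2; next (not (not (max((-r), (2 + 2)) == max(x, x)))) evaluates to false; next r becomes 2; next final value 4. Both give 4.
Checked all 30 inputs in the declared domain: the outputs agree on every one.
verdict: equivalent


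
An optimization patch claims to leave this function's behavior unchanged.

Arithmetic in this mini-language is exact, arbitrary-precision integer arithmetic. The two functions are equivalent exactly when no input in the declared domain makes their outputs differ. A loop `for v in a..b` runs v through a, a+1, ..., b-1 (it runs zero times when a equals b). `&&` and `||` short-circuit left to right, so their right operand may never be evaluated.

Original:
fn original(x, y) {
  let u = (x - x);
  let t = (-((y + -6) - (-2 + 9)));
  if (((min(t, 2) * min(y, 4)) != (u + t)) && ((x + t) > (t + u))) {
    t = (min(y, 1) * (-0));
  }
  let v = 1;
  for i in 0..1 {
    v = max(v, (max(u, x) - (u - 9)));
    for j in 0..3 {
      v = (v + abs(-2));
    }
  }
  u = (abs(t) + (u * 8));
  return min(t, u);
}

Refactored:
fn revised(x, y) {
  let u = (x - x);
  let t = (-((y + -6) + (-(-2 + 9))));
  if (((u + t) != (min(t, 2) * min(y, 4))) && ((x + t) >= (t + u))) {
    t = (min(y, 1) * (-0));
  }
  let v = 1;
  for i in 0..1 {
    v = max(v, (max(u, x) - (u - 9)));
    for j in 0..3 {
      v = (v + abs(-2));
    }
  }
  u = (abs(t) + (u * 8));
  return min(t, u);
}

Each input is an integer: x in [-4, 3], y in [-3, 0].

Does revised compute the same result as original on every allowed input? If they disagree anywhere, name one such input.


Take x=0, y=-3.
original: u := 0 | t := 16 | (((min(t, 2) * min(y, 4)) != (u + t)) && ((x + t) > (t + u))): false | v := 1 | iter i=0: | v := 9 | iter j=0: | v := 11 | iter j=1: | v := 13 | iter j=2: | v := 15 | u := 16 | result 16
revised: u := 0 | t := 16 | (((u + t) != (min(t, 2) * min(y, 4))) && ((x + t) >= (t + u))): true | t := 0 | v := 1 | iter i=0: | v := 9 | iter j=0: | v := 11 | iter j=1: | v := 13 | iter j=2: | v := 15 | u := 0 | result 0
16 and 0 differ, so these are not the same function on this domain.
verdict: not equivalent; witness: x=0, y=-3


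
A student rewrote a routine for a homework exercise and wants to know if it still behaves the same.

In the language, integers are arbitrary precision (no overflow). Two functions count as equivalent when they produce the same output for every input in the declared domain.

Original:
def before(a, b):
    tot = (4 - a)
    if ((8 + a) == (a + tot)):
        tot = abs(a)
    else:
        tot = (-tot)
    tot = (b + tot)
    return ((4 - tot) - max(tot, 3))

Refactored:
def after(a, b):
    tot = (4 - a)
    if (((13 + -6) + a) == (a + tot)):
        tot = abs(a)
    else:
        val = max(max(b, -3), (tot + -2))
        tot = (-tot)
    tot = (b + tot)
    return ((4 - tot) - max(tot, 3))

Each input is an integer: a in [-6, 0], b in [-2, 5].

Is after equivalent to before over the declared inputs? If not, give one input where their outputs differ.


Consider the input a=-4, b=-2.
before: tot=8, then ((8 + a) == (a + tot)) is true, then tot=4, then tot=2, then returns -1
after: tot=8, then (((13 + -6) + a) == (a + tot)) is false, then val=6, then tot=-8, then tot=-10, then returns 11
-1 vs 11 — the two versions disagree here.
verdict: not equivalent; witness: a=-4, b=-2


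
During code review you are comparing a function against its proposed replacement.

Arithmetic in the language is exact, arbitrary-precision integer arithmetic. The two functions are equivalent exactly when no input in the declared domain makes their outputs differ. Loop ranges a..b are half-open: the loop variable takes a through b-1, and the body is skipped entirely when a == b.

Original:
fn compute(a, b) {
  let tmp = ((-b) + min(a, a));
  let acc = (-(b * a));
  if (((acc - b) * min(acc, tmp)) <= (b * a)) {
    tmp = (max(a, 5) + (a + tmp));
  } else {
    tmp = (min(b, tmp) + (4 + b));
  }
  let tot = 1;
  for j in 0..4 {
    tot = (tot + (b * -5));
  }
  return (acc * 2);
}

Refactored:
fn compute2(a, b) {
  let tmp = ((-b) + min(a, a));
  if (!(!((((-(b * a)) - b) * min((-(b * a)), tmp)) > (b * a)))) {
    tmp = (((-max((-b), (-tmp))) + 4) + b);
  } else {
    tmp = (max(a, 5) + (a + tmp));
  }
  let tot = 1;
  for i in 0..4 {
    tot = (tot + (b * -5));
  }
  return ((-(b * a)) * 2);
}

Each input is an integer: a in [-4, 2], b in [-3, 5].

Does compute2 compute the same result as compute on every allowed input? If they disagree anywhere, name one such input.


Differences: comparison usage differs; statement counts differ; min/max/abs usage differs; boolean connective usage differs; arithmetic usage differs; local variable names differ — yet all 63 inputs agree.
verdict: equivalent


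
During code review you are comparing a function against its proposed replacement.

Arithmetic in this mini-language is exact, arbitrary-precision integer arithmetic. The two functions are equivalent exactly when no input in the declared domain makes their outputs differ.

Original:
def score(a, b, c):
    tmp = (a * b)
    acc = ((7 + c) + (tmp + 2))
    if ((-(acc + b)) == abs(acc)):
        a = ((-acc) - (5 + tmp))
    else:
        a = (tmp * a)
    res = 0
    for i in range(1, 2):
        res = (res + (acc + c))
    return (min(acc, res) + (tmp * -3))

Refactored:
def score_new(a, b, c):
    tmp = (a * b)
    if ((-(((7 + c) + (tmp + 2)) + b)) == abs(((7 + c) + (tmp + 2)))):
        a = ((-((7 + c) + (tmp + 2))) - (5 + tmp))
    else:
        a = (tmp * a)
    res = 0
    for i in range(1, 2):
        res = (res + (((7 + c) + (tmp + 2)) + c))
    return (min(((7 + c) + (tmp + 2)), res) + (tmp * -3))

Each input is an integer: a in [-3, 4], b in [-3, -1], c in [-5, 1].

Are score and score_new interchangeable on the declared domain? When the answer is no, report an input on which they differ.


Behavior is preserved: although constant usage differs; and statement counts differ; and arithmetic usage differs; and local variable names differ, the outputs never diverge.
Tracing a=4, b=-1, c=-3: score: tmp=-4, then acc=2, then ((-(acc + b)) == abs(acc)) is false, then a=-16, then res=0, then (i=1), then res=-1, then returns 11 | score_new: tmp=-4, then ((-(((7 + c) + (tmp + 2)) + b)) == abs(((7 + c) + (tmp + 2)))) is false, then a=-16, then res=0, then (i=1), then res=-1, then returns 11 — matching result 11.
Checked all 168 inputs in the declared domain: the outputs agree on every one.
verdict: equivalent


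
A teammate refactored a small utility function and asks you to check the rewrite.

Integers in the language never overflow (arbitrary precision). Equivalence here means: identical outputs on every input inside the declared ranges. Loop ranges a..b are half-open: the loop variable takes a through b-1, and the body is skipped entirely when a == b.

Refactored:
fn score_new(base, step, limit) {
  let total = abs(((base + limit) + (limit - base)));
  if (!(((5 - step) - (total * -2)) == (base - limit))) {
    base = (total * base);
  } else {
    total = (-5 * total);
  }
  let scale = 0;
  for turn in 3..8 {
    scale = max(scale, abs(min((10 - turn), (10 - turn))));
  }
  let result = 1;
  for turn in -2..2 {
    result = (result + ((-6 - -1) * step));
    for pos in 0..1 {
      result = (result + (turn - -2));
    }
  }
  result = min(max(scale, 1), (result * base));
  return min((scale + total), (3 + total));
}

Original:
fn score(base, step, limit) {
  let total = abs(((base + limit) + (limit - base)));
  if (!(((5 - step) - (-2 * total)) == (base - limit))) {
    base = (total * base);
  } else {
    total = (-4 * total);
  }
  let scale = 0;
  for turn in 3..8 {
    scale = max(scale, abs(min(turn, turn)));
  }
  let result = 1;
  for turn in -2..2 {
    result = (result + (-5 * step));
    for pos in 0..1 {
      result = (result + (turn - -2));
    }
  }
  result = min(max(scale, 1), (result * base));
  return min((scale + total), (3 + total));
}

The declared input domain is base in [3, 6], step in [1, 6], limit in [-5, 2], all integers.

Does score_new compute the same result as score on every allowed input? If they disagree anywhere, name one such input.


There is a counterexample at base=3, step=5, limit=-1: -5 on one side, -7 on the other.
score: total = 2; (!(((5 - step) - (-2 * total)) == (base - limit))) -> false; total = -8; scale = 0; [turn=3]; scale = 3; [turn=4]; scale = 4; [turn=5]; scale = 5; [turn=6]; scale = 6; [turn=7]; scale = 7; result = 1; [turn=-2]; result = -24; [pos=0]; result = -24; [turn=-1]; result = -49; [pos=0]; result = -48; [turn=0]; result = -73; [pos=0]; result = -71; [turn=1]; result = -96; [pos=0]; result = -93; result = -279; return -5
score_new: total = 2; (!(((5 - step) - (total * -2)) == (base - limit))) -> false; total = -10; scale = 0; [turn=3]; scale = 7; [turn=4]; scale = 7; [turn=5]; scale = 7; [turn=6]; scale = 7; [turn=7]; scale = 7; result = 1; [turn=-2]; result = -24; [pos=0]; result = -24; [turn=-1]; result = -49; [pos=0]; result = -48; [turn=0]; result = -73; [pos=0]; result = -71; [turn=1]; result = -96; [pos=0]; result = -93; result = -279; return -7
verdict: not equivalent; witness: base=3, step=5, limit=-1


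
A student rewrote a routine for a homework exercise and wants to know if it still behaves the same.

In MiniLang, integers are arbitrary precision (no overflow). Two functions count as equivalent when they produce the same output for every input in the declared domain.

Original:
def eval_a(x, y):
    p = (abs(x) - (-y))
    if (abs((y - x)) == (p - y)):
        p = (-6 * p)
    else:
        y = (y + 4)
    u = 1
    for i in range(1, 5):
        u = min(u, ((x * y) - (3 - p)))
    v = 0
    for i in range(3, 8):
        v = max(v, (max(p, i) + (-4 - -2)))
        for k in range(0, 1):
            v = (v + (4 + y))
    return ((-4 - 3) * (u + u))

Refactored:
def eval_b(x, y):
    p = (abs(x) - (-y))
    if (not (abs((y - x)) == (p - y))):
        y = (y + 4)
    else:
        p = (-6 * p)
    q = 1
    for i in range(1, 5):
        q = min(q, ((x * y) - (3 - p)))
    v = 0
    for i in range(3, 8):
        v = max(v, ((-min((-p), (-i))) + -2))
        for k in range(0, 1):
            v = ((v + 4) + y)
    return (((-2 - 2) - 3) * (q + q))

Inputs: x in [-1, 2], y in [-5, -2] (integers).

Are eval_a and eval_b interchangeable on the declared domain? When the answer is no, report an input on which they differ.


Comparing the listings, the differences include: constant usage differs; boolean connective usage differs; local variable names differ; min/max/abs usage differs.
As a probe, take x=-1, y=-5: eval_a runs p becomes -4; next (abs((y - x)) == (p - y)) evaluates to false; next y becomes -1; next u becomes 1; next at i=1:; next u becomes -6; next at i=2:; next u becomes -6; next at i=3:; next u becomes -6; next at i=4:; next u becomes -6; next v becomes 0; next at i=3:; next v becomes 1; next at k=0:; next v becomes 4; next at i=4:; next v becomes 4; next at k=0:; next v becomes 7; next at i=5:; next v becomes 7; next at k=0:; next v becomes 10; next at i=6:; next v becomes 10; next at k=0:; next v becomes 13; next at i=7:; next v becomes 13; next at k=0:; next v becomes 16; next final value 84; eval_b runs p becomes -4; next (not (abs((y - x)) == (p - y))) evaluates to true; next y becomes -1; next q becomes 1; next at i=1:; next q becomes -6; next at i=2:; next q becomes -6; next at i=3:; next q becomes -6; next at i=4:; next q becomes -6; next v becomes 0; next at i=3:; next v becomes 1; next at k=0:; next v becomes 4; next at i=4:; next v becomes 4; next at k=0:; next v becomes 7; next at i=5:; next v becomes 7; next at k=0:; next v becomes 10; next at i=6:; next v becomes 10; next at k=0:; next v becomes 13; next at i=7:; next v becomes 13; next at k=0:; next v becomes 16; next final value 84; both end at 84.
Sweeping the whole domain (16 inputs) finds no disagreement.
verdict: equivalent


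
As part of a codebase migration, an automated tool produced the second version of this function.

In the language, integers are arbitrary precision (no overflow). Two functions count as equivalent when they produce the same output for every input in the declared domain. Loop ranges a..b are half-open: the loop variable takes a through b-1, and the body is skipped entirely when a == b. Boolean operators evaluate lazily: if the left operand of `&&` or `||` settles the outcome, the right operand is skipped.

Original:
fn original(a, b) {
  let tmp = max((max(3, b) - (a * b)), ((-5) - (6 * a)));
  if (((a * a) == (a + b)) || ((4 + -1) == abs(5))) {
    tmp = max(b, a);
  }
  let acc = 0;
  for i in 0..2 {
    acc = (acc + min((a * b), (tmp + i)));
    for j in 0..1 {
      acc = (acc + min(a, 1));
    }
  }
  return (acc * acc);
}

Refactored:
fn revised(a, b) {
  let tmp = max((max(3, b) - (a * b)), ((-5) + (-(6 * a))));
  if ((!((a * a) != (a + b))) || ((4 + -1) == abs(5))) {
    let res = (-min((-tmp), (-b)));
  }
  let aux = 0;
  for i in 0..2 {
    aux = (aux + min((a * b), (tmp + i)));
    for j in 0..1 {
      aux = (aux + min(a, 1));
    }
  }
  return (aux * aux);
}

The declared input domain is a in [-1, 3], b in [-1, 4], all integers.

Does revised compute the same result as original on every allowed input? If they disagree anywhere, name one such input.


There is a counterexample at a=2, b=2: 49 on one side, 1 on the other.
original: tmp=-1, then (((a * a) == (a + b)) || ((4 + -1) == abs(5))) is true, then tmp=2, then acc=0, then (i=0), then acc=2, then (j=0), then acc=3, then (i=1), then acc=6, then (j=0), then acc=7, then returns 49
revised: tmp=-1, then ((!((a * a) != (a + b))) || ((4 + -1) == abs(5))) is true, then res=2, then aux=0, then (i=0), then aux=-1, then (j=0), then aux=0, then (i=1), then aux=0, then (j=0), then aux=1, then returns 1
verdict: not equivalent; witness: a=2, b=2


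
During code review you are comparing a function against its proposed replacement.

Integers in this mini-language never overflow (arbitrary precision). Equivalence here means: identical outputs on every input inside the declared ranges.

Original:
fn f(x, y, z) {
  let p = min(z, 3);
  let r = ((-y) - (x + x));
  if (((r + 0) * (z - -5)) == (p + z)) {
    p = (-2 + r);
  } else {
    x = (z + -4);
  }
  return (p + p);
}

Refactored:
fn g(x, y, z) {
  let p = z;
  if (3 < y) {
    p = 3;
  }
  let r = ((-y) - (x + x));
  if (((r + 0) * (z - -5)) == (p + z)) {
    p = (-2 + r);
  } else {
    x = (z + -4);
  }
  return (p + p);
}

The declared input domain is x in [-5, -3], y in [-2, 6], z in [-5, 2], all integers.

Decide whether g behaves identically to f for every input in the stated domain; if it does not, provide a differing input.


At x=-5, y=4, z=-5: f gives -10, g gives 6.
verdict: not equivalent; witness: x=-5, y=4, z=-5


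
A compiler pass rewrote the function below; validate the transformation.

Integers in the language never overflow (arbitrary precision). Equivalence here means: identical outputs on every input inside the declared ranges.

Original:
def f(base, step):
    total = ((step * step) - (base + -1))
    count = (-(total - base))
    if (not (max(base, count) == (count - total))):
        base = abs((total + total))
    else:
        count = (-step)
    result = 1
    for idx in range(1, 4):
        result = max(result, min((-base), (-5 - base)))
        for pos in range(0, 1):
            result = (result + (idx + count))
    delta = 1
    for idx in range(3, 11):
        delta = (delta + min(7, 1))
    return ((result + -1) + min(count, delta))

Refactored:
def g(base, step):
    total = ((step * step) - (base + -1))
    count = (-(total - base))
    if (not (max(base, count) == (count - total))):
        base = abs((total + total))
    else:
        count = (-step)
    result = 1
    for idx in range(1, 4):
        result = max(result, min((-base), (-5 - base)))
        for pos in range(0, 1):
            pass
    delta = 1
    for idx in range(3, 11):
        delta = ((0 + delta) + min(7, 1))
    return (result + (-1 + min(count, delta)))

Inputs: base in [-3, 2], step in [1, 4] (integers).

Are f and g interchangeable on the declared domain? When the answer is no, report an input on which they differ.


Run the pair on base=-3, step=1.
f: total = 5; count = -8; (not (max(base, count) == (count - total))) -> true; base = 10; result = 1; [idx=1]; result = 1; [pos=0]; result = -6; [idx=2]; result = -6; [pos=0]; result = -12; [idx=3]; result = -12; [pos=0]; result = -17; delta = 1; [idx=3]; delta = 2; [idx=4]; delta = 3; [idx=5]; delta = 4; [idx=6]; delta = 5; [idx=7]; delta = 6; [idx=8]; delta = 7; [idx=9]; delta = 8; [idx=10]; delta = 9; return -26
g: total = 5; count = -8; (not (max(base, count) == (count - total))) -> true; base = 10; result = 1; [idx=1]; result = 1; [pos=0]; [idx=2]; result = 1; [pos=0]; [idx=3]; result = 1; [pos=0]; delta = 1; [idx=3]; delta = 2; [idx=4]; delta = 3; [idx=5]; delta = 4; [idx=6]; delta = 5; [idx=7]; delta = 6; [idx=8]; delta = 7; [idx=9]; delta = 8; [idx=10]; delta = 9; return -8
-26 != -8, so the rewrite changes behavior.
verdict: not equivalent; witness: base=-3, step=1


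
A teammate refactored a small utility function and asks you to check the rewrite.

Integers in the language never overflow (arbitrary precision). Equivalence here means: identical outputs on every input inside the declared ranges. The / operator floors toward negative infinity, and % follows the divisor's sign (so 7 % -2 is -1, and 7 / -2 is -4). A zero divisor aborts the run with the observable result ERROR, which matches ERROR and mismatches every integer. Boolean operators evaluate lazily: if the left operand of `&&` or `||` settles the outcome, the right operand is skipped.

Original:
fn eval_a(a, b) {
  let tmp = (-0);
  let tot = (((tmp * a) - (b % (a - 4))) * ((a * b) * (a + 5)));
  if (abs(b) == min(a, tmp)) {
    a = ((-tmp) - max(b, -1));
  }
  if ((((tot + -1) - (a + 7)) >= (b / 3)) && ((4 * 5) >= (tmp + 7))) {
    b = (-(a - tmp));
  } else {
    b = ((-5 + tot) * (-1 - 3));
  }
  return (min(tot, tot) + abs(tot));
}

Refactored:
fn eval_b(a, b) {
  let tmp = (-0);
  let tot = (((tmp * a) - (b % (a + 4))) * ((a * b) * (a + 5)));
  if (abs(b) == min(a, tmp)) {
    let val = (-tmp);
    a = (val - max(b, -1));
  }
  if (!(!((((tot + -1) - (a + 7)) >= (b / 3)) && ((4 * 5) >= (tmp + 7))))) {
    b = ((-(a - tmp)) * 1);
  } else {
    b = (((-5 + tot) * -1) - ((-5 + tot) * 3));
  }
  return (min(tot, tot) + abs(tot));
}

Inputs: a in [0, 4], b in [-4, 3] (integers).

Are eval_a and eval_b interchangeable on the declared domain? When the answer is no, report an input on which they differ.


These are not equivalent — on a=1, b=-4 the outputs split (0 vs 48).
eval_a: tmp becomes 0; next tot becomes -24; next (abs(b) == min(a, tmp)) evaluates to false; next ((((tot + -1) - (a + 7)) >= (b / 3)) && ((4 * 5) >= (tmp + 7))) evaluates to false; next b becomes 116; next final value 0
eval_b: tmp becomes 0; next tot becomes 24; next (abs(b) == min(a, tmp)) evaluates to false; next (!(!((((tot + -1) - (a + 7)) >= (b / 3)) && ((4 * 5) >= (tmp + 7))))) evaluates to true; next b becomes -1; next final value 48
verdict: not equivalent; witness: a=1, b=-4


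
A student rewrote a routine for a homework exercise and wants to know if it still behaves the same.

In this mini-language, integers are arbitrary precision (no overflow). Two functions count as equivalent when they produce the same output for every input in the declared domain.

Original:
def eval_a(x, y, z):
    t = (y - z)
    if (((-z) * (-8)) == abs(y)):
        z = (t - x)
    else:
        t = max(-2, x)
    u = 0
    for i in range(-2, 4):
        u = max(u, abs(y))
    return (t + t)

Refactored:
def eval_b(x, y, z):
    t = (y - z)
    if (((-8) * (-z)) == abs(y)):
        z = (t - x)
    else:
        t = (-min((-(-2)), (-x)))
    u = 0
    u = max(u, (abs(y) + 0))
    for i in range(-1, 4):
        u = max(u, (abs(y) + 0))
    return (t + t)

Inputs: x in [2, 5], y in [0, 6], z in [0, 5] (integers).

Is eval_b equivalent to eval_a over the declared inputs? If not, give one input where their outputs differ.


This is a faithful refactor — statement counts differ; and loop structure differs; and min/max/abs usage differs; and arithmetic usage differs; and constant usage differs, but the computed results match everywhere.
One worked example (x=3, y=6, z=4) — eval_a: t := 2 | (((-z) * (-8)) == abs(y)): false | t := 3 | u := 0 | iter i=-2: | u := 6 | iter i=-1: | u := 6 | iter i=0: | u := 6 | iter i=1: | u := 6 | iter i=2: | u := 6 | iter i=3: | u := 6 | result 6; eval_b: t := 2 | (((-8) * (-z)) == abs(y)): false | t := 3 | u := 0 | u := 6 | iter i=-1: | u := 6 | iter i=0: | u := 6 | iter i=1: | u := 6 | iter i=2: | u := 6 | iter i=3: | u := 6 | result 6; agreement on 6.
Every one of the 168 inputs gives matching results.
verdict: equivalent


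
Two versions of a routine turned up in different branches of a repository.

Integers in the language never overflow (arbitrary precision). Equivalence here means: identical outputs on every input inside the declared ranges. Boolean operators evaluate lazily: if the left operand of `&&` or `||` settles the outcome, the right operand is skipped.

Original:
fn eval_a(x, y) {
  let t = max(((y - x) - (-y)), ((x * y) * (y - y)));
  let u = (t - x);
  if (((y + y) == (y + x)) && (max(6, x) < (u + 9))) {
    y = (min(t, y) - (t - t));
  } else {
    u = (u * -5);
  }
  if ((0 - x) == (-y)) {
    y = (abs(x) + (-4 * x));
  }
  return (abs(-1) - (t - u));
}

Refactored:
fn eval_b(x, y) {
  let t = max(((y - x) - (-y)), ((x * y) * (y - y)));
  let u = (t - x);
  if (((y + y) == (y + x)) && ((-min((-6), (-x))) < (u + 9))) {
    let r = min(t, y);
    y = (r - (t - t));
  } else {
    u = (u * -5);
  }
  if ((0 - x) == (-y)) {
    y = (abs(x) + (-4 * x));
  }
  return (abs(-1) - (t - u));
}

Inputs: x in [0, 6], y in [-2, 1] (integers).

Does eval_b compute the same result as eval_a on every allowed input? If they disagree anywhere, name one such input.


Changes here: min/max/abs usage differs; statement counts differ; local variable names differ; the full 28-point sweep finds no disagreement.
verdict: equivalent


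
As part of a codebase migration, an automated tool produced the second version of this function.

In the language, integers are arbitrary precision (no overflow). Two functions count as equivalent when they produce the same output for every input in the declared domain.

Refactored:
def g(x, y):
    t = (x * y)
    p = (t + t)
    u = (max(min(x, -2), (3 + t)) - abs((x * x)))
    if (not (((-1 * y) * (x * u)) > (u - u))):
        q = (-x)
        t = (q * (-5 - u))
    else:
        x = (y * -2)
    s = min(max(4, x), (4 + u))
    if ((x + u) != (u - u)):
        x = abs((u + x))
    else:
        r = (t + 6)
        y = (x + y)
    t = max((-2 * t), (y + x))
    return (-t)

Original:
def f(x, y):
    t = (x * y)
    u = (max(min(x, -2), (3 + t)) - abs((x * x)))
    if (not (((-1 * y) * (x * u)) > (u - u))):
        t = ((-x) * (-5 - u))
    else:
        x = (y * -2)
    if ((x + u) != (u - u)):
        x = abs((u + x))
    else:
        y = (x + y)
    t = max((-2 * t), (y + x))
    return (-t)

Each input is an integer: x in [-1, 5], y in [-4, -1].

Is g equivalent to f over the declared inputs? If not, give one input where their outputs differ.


Reading the diff, among the changes: statement counts differ, plus min/max/abs usage differs, plus arithmetic usage differs, plus local variable names differ, plus constant usage differs.
Spot check at x=2, y=-4 — f: t becomes -8; next u becomes -6; next (not (((-1 * y) * (x * u)) > (u - u))) evaluates to true; next t becomes -2; next ((x + u) != (u - u)) evaluates to true; next x becomes 4; next t becomes 4; next final value -4. g: t becomes -8; next p becomes -16; next u becomes -6; next (not (((-1 * y) * (x * u)) > (u - u))) evaluates to true; next q becomes -2; next t becomes -2; next s becomes -2; next ((x + u) != (u - u)) evaluates to true; next x becomes 4; next t becomes 4; next final value -4. Both give -4.
Sweeping the whole domain (28 inputs) finds no disagreement.
verdict: equivalent


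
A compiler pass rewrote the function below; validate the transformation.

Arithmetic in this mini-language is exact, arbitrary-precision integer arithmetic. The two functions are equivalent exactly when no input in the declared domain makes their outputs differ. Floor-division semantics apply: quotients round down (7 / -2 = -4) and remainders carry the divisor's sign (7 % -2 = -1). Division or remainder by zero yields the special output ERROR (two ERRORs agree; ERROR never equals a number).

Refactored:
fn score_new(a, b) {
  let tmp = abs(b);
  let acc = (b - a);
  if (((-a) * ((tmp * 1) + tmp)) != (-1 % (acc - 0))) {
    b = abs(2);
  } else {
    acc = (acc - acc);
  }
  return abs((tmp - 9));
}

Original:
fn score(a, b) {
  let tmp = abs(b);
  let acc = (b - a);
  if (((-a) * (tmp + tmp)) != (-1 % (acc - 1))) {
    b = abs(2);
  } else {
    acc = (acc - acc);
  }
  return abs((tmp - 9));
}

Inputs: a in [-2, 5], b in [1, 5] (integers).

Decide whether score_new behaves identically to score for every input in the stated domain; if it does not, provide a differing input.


These are not equivalent — on a=0, b=1 the outputs split (ERROR vs 8).
score: tmp = 1; acc = 1; division by zero -> ERROR
score_new: tmp = 1; acc = 1; (((-a) * ((tmp * 1) + tmp)) != (-1 % (acc - 0))) -> false; acc = 0; return 8
verdict: not equivalent; witness: a=0, b=1


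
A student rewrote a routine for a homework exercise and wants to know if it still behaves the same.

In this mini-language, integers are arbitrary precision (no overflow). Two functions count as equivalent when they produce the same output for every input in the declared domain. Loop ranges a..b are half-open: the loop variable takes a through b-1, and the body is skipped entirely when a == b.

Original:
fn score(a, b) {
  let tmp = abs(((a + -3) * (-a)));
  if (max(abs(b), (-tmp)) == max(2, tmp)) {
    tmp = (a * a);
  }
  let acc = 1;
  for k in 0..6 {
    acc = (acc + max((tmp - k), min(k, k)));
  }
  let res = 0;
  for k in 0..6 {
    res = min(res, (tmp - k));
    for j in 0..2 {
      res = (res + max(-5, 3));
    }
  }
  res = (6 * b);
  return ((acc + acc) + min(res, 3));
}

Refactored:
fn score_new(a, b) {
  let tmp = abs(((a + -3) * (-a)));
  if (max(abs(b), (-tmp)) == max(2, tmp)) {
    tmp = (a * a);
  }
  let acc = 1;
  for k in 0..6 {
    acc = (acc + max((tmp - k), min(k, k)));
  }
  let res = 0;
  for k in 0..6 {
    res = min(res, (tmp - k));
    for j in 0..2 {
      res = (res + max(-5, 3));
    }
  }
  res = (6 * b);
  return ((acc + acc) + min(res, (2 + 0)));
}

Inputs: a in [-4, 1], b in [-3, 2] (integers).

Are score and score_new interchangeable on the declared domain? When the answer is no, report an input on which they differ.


Take a=-4, b=1.
score: tmp := 28 | (max(abs(b), (-tmp)) == max(2, tmp)): false | acc := 1 | iter k=0: | acc := 29 | iter k=1: | acc := 56 | iter k=2: | acc := 82 | iter k=3: | acc := 107 | iter k=4: | acc := 131 | iter k=5: | acc := 154 | res := 0 | iter k=0: | res := 0 | iter j=0: | res := 3 | iter j=1: | res := 6 | iter k=1: | res := 6 | iter j=0: | res := 9 | iter j=1: | res := 12 | iter k=2: | res := 12 | iter j=0: | res := 15 | iter j=1: | res := 18 | iter k=3: | res := 18 | iter j=0: | res := 21 | iter j=1: | res := 24 | iter k=4: | res := 24 | iter j=0: | res := 27 | iter j=1: | res := 30 | iter k=5: | res := 23 | iter j=0: | res := 26 | iter j=1: | res := 29 | res := 6 | result 311
score_new: tmp := 28 | (max(abs(b), (-tmp)) == max(2, tmp)): false | acc := 1 | iter k=0: | acc := 29 | iter k=1: | acc := 56 | iter k=2: | acc := 82 | iter k=3: | acc := 107 | iter k=4: | acc := 131 | iter k=5: | acc := 154 | res := 0 | iter k=0: | res := 0 | iter j=0: | res := 3 | iter j=1: | res := 6 | iter k=1: | res := 6 | iter j=0: | res := 9 | iter j=1: | res := 12 | iter k=2: | res := 12 | iter j=0: | res := 15 | iter j=1: | res := 18 | iter k=3: | res := 18 | iter j=0: | res := 21 | iter j=1: | res := 24 | iter k=4: | res := 24 | iter j=0: | res := 27 | iter j=1: | res := 30 | iter k=5: | res := 23 | iter j=0: | res := 26 | iter j=1: | res := 29 | res := 6 | result 310
311 against 310: the behavior changed.
verdict: not equivalent; witness: a=-4, b=1


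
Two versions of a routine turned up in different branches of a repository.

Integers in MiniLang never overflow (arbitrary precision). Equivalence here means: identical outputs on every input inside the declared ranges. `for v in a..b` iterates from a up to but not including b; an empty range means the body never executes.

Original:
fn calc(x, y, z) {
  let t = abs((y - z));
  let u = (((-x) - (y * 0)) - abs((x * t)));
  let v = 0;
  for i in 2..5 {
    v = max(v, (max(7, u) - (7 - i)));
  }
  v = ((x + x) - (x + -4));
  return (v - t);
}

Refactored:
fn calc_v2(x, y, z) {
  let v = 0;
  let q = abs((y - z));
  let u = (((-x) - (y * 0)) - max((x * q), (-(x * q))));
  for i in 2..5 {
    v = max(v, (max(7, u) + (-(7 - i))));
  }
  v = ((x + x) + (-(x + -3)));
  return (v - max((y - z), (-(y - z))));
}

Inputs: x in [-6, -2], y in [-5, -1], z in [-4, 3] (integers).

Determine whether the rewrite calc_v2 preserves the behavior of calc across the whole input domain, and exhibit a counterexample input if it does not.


Run the pair on x=-6, y=-5, z=-4.
calc: t = 1; u = 0; v = 0; [i=2]; v = 2; [i=3]; v = 3; [i=4]; v = 4; v = -2; return -3
calc_v2: v = 0; q = 1; u = 0; [i=2]; v = 2; [i=3]; v = 3; [i=4]; v = 4; v = -3; return -4
-3 != -4, so the rewrite changes behavior.
verdict: not equivalent; witness: x=-6, y=-5, z=-4


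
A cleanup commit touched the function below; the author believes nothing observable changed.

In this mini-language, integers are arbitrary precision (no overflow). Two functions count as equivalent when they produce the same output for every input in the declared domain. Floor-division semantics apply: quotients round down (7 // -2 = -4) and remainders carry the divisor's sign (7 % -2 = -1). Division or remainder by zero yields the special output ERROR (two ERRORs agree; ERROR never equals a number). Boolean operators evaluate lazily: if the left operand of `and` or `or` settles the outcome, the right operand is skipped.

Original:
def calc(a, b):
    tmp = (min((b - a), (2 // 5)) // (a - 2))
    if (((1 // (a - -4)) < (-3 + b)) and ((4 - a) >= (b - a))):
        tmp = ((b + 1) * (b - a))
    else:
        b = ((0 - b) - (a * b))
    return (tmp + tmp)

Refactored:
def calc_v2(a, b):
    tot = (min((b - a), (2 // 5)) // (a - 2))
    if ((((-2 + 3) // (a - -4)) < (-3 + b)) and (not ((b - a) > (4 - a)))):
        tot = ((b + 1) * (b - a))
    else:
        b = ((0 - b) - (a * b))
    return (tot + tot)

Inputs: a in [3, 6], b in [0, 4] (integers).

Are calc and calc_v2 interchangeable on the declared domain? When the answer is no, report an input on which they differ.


Equivalent — the differences include local variable names differ, plus arithmetic usage differs, plus comparison usage differs, plus boolean connective usage differs, plus constant usage differs, yet no declared input distinguishes the two.
Spot check at a=3, b=3 — calc: tmp := 0 | (((1 // (a - -4)) < (-3 + b)) and ((4 - a) >= (b - a))): false | b := -12 | result 0. calc_v2: tot := 0 | ((((-2 + 3) // (a - -4)) < (-3 + b)) and (not ((b - a) > (4 - a)))): false | b := -12 | result 0. Both give 0.
Sweeping the whole domain (20 inputs) finds no disagreement.
verdict: equivalent


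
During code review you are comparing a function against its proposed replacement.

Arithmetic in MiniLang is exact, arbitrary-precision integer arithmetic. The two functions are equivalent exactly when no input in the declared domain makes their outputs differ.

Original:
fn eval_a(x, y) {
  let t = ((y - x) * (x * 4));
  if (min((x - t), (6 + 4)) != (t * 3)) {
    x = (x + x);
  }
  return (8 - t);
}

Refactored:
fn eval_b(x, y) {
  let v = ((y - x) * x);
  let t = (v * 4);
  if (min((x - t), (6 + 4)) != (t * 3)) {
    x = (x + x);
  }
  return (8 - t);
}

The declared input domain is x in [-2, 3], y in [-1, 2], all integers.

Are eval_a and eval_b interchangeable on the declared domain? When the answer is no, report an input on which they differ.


Side by side, the visible changes include: local variable names differ, plus statement counts differ.
As a probe, take x=0, y=0: eval_a runs t := 0 | (min((x - t), (6 + 4)) != (t * 3)): false | result 8; eval_b runs v := 0 | t := 0 | (min((x - t), (6 + 4)) != (t * 3)): false | result 8; both end at 8.
Across all 24 domain points the two functions coincide.
verdict: equivalent


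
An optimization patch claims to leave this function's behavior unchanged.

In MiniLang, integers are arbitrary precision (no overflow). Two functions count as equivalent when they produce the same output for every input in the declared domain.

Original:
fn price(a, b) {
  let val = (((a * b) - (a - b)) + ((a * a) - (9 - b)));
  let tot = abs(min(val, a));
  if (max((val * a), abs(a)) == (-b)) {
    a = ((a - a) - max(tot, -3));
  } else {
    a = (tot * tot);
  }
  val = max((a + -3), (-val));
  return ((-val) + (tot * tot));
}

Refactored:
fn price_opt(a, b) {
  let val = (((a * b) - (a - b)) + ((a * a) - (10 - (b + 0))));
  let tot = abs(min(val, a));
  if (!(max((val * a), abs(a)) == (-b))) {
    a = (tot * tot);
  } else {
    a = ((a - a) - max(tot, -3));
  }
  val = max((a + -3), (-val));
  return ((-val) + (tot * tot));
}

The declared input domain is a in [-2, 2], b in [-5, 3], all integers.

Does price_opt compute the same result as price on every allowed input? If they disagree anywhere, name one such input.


Take a=0, b=0.
price: val=-9, then tot=9, then (max((val * a), abs(a)) == (-b)) is true, then a=-9, then val=9, then returns 72
price_opt: val=-10, then tot=10, then (!(max((val * a), abs(a)) == (-b))) is false, then a=-10, then val=10, then returns 90
72 != 90, so the rewrite changes behavior.
verdict: not equivalent; witness: a=0, b=0


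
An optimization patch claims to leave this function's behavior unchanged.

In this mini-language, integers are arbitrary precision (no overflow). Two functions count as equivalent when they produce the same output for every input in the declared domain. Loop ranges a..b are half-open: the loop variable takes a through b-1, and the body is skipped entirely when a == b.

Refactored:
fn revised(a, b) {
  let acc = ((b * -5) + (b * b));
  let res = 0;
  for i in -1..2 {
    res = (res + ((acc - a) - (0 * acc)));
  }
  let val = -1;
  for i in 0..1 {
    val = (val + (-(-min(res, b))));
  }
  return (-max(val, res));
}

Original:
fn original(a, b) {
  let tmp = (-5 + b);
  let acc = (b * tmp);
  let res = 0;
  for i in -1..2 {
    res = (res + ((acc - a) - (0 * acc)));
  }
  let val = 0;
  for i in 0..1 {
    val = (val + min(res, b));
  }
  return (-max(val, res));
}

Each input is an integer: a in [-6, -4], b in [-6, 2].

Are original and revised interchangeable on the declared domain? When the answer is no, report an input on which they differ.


Equivalent. Although `0` became `-1`, no input in the stated domain can expose it.
Sweeping the whole domain (27 inputs) finds no disagreement.
Spot check at a=-4, b=0 — original: tmp = -5; acc = 0; res = 0; [i=-1]; res = 4; [i=0]; res = 8; [i=1]; res = 12; val = 0; [i=0]; val = 0; return -12. revised: acc = 0; res = 0; [i=-1]; res = 4; [i=0]; res = 8; [i=1]; res = 12; val = -1; [i=0]; val = -1; return -12. Both give -12.
verdict: equivalent


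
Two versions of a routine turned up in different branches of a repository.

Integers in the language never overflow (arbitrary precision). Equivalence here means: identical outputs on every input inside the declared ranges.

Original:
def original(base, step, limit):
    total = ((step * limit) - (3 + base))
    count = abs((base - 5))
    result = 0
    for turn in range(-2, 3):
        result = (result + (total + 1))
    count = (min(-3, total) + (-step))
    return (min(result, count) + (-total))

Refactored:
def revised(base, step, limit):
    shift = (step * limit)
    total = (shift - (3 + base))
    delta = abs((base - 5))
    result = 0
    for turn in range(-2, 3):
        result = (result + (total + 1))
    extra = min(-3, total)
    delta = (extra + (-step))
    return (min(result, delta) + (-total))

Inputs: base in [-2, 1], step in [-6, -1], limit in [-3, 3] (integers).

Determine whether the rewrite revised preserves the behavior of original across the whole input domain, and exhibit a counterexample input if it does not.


Equivalent — the differences include local variable names differ, and statement counts differ, yet no declared input distinguishes the two.
One worked example (base=1, step=-2, limit=-2) — original: total becomes 0; next count becomes 4; next result becomes 0; next at turn=-2:; next result becomes 1; next at turn=-1:; next result becomes 2; next at turn=0:; next result becomes 3; next at turn=1:; next result becomes 4; next at turn=2:; next result becomes 5; next count becomes -1; next final value -1; revised: shift becomes 4; next total becomes 0; next delta becomes 4; next result becomes 0; next at turn=-2:; next result becomes 1; next at turn=-1:; next result becomes 2; next at turn=0:; next result becomes 3; next at turn=1:; next result becomes 4; next at turn=2:; next result becomes 5; next extra becomes -3; next delta becomes -1; next final value -1; agreement on -1.
Every one of the 168 inputs gives matching results.
verdict: equivalent


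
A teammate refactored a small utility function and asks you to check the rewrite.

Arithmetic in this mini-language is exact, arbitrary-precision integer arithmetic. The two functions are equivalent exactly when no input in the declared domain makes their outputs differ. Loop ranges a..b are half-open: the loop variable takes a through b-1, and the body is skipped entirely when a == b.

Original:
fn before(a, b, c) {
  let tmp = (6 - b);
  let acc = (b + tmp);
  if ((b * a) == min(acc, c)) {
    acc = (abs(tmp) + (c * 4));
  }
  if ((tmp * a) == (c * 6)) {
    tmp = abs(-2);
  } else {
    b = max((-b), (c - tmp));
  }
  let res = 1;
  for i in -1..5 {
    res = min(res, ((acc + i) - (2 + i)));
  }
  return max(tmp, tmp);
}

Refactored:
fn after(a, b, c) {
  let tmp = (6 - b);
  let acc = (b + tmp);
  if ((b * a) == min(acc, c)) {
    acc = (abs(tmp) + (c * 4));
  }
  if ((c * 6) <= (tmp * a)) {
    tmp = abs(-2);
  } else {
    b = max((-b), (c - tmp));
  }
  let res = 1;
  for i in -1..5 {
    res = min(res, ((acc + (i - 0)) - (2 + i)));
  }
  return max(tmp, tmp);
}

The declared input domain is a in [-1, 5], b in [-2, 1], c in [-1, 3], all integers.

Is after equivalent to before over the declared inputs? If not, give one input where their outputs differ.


These are not equivalent — on a=-1, b=1, c=-1 the outputs split (5 vs 2).
before: tmp=5, then acc=6, then ((b * a) == min(acc, c)) is true, then acc=1, then ((tmp * a) == (c * 6)) is false, then b=-1, then res=1, then (i=-1), then res=-1, then (i=0), then res=-1, then (i=1), then res=-1, then (i=2), then res=-1, then (i=3), then res=-1, then (i=4), then res=-1, then returns 5
after: tmp=5, then acc=6, then ((b * a) == min(acc, c)) is true, then acc=1, then ((c * 6) <= (tmp * a)) is true, then tmp=2, then res=1, then (i=-1), then res=-1, then (i=0), then res=-1, then (i=1), then res=-1, then (i=2), then res=-1, then (i=3), then res=-1, then (i=4), then res=-1, then returns 2
verdict: not equivalent; witness: a=-1, b=1, c=-1
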